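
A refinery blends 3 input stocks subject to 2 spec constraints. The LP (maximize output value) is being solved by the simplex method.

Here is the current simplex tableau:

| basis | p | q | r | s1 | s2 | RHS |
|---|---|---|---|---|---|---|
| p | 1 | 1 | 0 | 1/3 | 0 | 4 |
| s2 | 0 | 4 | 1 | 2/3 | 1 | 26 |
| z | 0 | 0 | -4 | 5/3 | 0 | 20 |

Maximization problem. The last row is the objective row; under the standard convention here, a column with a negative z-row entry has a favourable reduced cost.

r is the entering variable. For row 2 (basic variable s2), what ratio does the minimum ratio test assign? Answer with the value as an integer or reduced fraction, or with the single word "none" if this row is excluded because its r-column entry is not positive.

26

Ratio = RHS / (r entry) = 26 / 1 = 26.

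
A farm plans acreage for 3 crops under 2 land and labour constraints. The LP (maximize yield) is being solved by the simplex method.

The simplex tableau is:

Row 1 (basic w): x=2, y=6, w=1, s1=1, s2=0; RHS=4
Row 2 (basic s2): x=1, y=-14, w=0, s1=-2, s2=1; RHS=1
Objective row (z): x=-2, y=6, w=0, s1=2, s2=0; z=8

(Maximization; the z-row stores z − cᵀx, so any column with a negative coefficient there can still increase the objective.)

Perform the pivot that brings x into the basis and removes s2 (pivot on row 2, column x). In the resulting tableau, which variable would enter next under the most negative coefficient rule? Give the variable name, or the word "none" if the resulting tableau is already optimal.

Pivot element 1. New z-row = old z-row − (-2)·(row 2/1).
Updated z-row coefficients: x: 0, y: -22, w: 0, s1: -2, s2: 2.
The most negative is -22 in column y, so y would enter next.

y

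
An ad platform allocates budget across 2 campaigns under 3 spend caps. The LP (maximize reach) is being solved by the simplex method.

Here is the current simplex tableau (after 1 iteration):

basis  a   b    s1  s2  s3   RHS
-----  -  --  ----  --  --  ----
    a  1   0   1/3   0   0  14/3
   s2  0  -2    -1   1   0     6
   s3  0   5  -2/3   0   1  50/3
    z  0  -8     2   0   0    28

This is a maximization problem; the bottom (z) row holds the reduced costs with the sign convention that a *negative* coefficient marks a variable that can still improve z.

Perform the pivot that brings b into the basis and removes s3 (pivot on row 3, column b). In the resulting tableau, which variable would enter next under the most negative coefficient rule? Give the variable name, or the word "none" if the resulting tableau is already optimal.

Pivot element 5. New z-row = old z-row − (-8)·(row 3/5).
Updated z-row coefficients: a: 0, b: 0, s1: 14/15, s2: 0, s3: 8/5.
No coefficient is strictly negative; the tableau after this pivot is optimal.

none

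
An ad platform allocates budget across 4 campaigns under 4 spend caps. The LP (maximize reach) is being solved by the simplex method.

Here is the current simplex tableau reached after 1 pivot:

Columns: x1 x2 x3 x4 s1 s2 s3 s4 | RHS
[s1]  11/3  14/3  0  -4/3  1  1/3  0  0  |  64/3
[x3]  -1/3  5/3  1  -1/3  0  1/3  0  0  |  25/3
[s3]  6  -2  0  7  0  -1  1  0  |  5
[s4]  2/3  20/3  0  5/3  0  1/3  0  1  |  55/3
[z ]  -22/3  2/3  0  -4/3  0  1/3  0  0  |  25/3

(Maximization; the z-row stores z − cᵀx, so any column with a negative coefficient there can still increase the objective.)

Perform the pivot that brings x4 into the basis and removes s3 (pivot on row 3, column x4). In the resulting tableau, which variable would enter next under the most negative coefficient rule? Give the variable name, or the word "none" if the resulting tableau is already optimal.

Pivot element 7. New z-row = old z-row − (-4/3)·(row 3/7).
Updated z-row coefficients: x1: -130/21, x2: 2/7, x3: 0, x4: 0, s1: 0, s2: 1/7, s3: 4/21, s4: 0.
The most negative is -130/21 in column x1, so x1 would enter next.

x1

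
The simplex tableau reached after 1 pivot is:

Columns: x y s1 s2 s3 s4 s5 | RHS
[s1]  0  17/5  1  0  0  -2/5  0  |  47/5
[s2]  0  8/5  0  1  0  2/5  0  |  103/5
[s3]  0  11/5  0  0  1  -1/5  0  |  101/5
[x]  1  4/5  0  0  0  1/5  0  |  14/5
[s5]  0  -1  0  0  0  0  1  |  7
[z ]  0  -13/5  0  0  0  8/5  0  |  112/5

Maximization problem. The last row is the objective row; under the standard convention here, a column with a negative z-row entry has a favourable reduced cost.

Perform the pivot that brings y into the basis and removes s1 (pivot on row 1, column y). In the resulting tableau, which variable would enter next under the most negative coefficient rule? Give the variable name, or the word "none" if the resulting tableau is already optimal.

Pivot element 17/5. New z-row = old z-row − (-13/5)·(row 1/(17/5)).
Updated z-row coefficients: x: 0, y: 0, s1: 13/17, s2: 0, s3: 0, s4: 22/17, s5: 0.
No coefficient is strictly negative; the tableau after this pivot is optimal.

none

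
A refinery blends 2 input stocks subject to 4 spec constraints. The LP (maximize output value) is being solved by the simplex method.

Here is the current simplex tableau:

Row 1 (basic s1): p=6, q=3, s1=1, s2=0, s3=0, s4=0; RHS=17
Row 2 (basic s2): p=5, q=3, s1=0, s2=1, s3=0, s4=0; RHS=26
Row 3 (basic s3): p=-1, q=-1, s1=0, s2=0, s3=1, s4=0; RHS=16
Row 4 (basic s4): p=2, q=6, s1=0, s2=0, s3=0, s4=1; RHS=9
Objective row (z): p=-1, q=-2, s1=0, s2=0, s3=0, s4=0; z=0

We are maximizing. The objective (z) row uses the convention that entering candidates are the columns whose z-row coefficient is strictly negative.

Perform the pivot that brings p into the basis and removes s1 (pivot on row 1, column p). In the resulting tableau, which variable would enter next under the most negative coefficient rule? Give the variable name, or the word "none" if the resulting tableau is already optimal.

q

Pivot element 6. New z-row = old z-row − (-1)·(row 1/6).
Updated z-row coefficients: p: 0, q: -3/2, s1: 1/6, s2: 0, s3: 0, s4: 0.
The most negative is -3/2 in column q, so q would enter next.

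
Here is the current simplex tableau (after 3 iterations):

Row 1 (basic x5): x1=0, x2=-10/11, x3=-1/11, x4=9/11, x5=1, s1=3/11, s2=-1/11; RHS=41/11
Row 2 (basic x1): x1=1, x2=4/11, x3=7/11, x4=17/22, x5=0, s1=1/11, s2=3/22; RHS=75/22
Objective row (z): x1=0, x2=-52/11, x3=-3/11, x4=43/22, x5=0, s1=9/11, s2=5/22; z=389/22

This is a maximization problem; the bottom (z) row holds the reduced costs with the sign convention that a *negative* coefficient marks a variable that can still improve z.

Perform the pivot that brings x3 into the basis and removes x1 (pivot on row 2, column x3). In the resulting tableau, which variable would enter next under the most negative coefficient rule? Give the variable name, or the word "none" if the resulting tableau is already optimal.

x2

Pivot element 7/11. New z-row = old z-row − (-3/11)·(row 2/(7/11)).
Updated z-row coefficients: x1: 3/7, x2: -32/7, x3: 0, x4: 16/7, x5: 0, s1: 6/7, s2: 2/7.
The most negative is -32/7 in column x2, so x2 would enter next.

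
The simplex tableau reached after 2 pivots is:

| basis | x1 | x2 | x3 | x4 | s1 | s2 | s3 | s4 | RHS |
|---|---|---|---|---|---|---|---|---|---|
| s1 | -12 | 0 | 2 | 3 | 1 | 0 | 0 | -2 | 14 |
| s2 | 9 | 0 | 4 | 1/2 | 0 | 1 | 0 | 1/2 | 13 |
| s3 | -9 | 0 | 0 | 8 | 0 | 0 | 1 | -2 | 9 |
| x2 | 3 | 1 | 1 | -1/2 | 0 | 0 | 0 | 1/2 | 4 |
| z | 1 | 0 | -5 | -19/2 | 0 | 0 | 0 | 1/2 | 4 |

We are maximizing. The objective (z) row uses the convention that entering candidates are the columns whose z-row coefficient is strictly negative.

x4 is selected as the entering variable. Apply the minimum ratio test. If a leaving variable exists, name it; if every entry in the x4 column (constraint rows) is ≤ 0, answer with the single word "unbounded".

Ratios: row 1 (s1): 14/3 = 14/3; row 2 (s2): 13/(1/2) = 26; row 3 (s3): 9/8 = 9/8; row 4 (x2): entry -1/2 ≤ 0, skip.
Minimum ratio is in the s3 row, so s3 leaves.

s3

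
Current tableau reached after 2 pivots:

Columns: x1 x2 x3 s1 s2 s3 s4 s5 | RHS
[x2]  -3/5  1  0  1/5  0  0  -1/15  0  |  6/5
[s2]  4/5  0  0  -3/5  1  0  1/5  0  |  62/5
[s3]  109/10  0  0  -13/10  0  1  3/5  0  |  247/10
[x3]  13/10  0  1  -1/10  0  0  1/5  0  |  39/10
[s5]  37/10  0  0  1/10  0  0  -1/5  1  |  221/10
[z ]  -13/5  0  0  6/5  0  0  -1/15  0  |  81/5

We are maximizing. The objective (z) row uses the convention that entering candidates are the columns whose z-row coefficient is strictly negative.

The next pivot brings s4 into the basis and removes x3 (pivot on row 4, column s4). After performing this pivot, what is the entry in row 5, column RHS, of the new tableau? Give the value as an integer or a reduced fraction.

26

Pivot element is row 4, column s4: 1/5.
Normalize row 4: new (row 4, RHS) = (39/10)/(1/5) = 39/2.
row 5 ← row 5 − (-1/5)·(new row 4): 221/10 − (-1/5)·(39/2) = 26.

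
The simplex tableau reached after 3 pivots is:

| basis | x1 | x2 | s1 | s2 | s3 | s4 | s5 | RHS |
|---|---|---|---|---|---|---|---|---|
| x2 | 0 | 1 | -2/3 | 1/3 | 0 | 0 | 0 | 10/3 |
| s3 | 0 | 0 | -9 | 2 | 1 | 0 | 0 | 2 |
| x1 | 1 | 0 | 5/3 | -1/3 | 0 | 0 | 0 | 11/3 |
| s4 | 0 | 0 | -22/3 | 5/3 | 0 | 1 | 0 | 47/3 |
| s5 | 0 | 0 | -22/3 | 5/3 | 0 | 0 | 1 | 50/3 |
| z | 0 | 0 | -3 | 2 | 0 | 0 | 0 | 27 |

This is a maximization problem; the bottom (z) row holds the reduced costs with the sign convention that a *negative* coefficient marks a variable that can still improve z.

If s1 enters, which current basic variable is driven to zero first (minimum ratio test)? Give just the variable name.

x1

Ratios: row 1 (x2): entry -2/3 ≤ 0, skip; row 2 (s3): entry -9 ≤ 0, skip; row 3 (x1): (11/3)/(5/3) = 11/5; row 4 (s4): entry -22/3 ≤ 0, skip; row 5 (s5): entry -22/3 ≤ 0, skip.
Minimum ratio 11/5 is in the x1 row, so x1 leaves.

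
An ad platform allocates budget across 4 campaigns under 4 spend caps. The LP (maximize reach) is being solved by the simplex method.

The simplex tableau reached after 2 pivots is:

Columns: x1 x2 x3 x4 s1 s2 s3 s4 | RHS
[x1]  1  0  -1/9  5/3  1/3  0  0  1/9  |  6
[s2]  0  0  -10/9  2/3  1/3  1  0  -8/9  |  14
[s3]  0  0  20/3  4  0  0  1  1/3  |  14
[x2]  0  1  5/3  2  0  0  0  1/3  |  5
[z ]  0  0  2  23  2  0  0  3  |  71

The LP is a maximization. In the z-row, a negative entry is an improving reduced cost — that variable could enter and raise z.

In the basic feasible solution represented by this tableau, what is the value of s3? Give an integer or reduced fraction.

14

s3 is basic (row 3); its value is the RHS of that row: 14.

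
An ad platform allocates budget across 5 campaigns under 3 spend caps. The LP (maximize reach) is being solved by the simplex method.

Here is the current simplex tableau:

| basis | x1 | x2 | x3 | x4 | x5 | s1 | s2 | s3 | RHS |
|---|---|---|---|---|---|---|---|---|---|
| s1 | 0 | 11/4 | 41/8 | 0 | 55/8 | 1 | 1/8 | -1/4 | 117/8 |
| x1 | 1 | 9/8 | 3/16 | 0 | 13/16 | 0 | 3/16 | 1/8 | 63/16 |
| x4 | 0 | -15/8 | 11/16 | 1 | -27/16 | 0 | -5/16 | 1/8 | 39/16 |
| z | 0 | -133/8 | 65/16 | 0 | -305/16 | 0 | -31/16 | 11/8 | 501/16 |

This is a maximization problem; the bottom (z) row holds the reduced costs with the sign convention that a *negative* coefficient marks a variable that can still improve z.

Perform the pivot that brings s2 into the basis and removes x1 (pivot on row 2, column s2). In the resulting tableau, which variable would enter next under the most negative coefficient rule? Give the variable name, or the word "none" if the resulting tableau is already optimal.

Pivot element 3/16. New z-row = old z-row − (-31/16)·(row 2/(3/16)).
Updated z-row coefficients: x1: 31/3, x2: -5, x3: 6, x4: 0, x5: -32/3, s1: 0, s2: 0, s3: 8/3.
The most negative is -32/3 in column x5, so x5 would enter next.

x5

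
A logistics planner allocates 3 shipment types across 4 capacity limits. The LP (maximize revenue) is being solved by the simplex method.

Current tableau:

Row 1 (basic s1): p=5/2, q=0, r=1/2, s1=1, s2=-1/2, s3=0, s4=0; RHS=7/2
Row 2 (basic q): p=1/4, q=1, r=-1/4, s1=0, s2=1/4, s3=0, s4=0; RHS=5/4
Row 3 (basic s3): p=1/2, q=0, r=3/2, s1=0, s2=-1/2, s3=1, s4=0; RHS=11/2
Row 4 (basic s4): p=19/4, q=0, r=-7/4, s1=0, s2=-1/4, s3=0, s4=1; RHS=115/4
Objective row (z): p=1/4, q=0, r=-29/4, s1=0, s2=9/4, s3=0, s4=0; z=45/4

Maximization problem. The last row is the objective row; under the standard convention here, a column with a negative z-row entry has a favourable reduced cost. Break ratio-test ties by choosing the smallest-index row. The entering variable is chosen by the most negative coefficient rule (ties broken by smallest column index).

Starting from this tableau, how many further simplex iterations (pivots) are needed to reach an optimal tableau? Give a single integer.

pivot: r in, s3 out → z = 227/6
pivot: s2 in, q out → z = 40
No improving column remains; optimal.

2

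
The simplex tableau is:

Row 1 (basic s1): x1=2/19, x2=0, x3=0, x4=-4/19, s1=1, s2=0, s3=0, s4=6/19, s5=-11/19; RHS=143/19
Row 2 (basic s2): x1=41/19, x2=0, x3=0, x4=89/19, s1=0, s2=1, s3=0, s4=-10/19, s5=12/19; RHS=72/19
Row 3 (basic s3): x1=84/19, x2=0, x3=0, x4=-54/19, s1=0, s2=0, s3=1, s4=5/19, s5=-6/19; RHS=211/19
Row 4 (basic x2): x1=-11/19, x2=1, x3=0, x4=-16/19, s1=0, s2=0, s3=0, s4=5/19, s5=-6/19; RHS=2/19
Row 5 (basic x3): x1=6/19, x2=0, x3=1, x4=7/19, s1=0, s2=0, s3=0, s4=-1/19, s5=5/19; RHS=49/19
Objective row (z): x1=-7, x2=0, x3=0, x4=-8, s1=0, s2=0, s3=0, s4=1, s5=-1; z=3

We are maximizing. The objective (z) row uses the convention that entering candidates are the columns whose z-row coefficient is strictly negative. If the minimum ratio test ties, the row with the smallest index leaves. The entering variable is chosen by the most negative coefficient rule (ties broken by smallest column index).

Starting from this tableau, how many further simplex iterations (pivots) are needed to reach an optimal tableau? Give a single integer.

3

pivot: x4 in, s2 out → z = 843/89
pivot: x1 in, x4 out → z = 627/41
pivot: s4 in, s3 out → z = 938/55
No improving column remains; optimal.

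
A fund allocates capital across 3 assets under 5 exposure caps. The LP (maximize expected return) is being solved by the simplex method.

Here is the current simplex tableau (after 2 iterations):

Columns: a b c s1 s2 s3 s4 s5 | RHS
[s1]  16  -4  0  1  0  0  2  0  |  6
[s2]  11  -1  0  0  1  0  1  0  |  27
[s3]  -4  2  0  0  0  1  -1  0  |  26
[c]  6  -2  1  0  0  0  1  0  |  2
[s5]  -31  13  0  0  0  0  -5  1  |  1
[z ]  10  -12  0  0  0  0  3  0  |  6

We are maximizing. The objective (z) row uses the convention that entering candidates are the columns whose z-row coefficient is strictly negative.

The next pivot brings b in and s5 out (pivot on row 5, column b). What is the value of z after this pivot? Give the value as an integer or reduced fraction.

Minimum ratio for b: 1/13 = 1/13.
z changes by −(z-row coeff of b)·ratio = −(-12)·(1/13) = 12/13.
New z = 6 + (12/13) = 90/13.

90/13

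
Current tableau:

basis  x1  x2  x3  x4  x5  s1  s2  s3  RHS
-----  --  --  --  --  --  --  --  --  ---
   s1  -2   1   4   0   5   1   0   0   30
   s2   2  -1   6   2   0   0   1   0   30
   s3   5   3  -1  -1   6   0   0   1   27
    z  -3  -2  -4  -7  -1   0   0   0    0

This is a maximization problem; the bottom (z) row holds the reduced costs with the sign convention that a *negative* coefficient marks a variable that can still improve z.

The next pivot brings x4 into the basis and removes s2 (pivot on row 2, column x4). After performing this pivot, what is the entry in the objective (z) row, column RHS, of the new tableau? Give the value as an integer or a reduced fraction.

Pivot element is row 2, column x4: 2.
Normalize row 2: new (row 2, RHS) = 30/2 = 15.
z-row ← z-row − (-7)·(new row 2): 0 − (-7)·15 = 105.

105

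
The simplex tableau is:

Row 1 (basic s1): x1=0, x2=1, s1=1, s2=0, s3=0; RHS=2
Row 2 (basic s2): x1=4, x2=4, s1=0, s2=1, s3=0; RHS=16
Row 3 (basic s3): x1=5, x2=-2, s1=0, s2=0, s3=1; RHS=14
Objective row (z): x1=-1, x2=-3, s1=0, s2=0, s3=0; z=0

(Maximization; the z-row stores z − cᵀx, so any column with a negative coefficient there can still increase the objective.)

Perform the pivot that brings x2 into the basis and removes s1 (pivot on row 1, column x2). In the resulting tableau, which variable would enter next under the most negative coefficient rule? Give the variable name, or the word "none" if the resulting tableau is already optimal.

Pivot element 1. New z-row = old z-row − (-3)·(row 1/1).
Updated z-row coefficients: x1: -1, x2: 0, s1: 3, s2: 0, s3: 0.
The most negative is -1 in column x1, so x1 would enter next.

x1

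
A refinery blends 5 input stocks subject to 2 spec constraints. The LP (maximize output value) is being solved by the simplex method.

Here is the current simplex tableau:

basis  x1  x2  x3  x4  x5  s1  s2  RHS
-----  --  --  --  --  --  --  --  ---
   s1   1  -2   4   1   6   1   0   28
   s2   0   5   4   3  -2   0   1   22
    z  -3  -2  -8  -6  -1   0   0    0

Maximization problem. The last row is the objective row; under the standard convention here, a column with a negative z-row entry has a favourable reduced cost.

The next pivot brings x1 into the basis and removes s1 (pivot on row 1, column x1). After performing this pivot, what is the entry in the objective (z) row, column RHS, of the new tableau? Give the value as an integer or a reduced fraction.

Pivot element is row 1, column x1: 1.
Normalize row 1: new (row 1, RHS) = 28/1 = 28.
z-row ← z-row − (-3)·(new row 1): 0 − (-3)·28 = 84.

84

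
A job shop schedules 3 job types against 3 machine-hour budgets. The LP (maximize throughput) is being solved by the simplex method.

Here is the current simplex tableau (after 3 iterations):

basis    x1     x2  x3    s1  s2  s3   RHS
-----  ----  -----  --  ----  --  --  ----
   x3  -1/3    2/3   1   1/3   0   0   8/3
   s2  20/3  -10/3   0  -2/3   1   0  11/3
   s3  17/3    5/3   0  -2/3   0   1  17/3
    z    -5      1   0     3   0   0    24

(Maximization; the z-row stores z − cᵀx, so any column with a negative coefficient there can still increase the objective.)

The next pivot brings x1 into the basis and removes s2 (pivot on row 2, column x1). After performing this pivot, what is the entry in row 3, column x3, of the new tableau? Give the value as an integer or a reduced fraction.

Pivot element is row 2, column x1: 20/3.
Normalize row 2: new (row 2, x3) = 0/(20/3) = 0.
row 3 ← row 3 − (17/3)·(new row 2): 0 − (17/3)·0 = 0.

0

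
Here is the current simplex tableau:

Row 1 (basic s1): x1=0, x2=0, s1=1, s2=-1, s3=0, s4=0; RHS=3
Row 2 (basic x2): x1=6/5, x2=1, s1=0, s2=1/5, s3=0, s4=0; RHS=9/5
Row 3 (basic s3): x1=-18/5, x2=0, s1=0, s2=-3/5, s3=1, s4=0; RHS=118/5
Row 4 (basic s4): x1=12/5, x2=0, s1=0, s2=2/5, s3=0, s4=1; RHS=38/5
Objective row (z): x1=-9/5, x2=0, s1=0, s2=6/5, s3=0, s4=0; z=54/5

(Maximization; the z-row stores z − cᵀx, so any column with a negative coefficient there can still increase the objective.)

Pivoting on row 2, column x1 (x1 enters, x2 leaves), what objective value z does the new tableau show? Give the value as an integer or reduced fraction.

27/2

Minimum ratio for x1: (9/5)/(6/5) = 3/2.
z changes by −(z-row coeff of x1)·ratio = −(-9/5)·(3/2) = 27/10.
New z = 54/5 + (27/10) = 27/2.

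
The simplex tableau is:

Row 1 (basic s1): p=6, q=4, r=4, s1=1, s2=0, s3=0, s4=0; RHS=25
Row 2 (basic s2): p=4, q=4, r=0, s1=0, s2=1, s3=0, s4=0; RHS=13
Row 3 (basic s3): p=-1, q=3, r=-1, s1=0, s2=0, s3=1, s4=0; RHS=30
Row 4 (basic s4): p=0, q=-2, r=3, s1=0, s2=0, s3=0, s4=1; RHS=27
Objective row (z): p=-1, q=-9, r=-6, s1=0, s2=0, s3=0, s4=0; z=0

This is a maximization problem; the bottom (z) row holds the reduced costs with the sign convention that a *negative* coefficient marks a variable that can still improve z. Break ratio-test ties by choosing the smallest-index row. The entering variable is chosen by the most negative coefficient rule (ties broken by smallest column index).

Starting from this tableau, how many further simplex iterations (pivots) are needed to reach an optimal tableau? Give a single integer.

pivot: q in, s2 out → z = 117/4
pivot: r in, s1 out → z = 189/4
No improving column remains; optimal.

2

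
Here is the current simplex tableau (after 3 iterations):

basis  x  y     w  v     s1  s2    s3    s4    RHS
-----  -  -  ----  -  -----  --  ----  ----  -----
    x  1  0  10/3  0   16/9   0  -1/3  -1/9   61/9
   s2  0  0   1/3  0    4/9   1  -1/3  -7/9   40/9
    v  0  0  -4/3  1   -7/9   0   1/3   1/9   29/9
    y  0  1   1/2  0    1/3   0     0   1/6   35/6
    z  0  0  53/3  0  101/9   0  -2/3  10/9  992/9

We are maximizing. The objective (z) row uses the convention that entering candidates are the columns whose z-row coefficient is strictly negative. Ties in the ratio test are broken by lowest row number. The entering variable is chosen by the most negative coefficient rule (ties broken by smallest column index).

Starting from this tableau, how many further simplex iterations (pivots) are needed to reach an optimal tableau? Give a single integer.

pivot: s3 in, v out → z = 350/3
No improving column remains; optimal.

1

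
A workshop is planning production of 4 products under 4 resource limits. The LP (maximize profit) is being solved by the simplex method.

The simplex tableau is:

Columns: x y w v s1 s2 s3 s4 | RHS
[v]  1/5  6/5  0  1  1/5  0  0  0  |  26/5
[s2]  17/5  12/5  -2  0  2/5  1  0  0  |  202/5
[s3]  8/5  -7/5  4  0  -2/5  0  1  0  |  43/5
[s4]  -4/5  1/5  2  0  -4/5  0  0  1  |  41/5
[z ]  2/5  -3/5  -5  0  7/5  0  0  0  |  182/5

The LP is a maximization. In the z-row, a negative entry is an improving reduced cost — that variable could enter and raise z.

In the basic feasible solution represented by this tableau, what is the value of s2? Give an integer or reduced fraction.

202/5

s2 is basic (row 2); its value is the RHS of that row: 202/5.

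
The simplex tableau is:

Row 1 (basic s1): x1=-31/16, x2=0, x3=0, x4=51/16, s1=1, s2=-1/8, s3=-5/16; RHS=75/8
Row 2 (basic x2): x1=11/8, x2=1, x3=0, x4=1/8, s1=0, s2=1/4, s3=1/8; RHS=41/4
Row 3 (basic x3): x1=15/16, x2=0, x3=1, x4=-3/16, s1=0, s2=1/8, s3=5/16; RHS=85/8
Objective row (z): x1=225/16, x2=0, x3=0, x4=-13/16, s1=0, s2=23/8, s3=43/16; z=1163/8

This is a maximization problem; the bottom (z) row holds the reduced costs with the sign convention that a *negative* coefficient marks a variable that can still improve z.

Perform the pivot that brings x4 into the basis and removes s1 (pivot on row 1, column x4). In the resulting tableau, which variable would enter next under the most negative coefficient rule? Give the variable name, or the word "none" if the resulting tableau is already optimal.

Pivot element 51/16. New z-row = old z-row − (-13/16)·(row 1/(51/16)).
Updated z-row coefficients: x1: 692/51, x2: 0, x3: 0, x4: 0, s1: 13/51, s2: 145/51, s3: 133/51.
No coefficient is strictly negative; the tableau after this pivot is optimal.

none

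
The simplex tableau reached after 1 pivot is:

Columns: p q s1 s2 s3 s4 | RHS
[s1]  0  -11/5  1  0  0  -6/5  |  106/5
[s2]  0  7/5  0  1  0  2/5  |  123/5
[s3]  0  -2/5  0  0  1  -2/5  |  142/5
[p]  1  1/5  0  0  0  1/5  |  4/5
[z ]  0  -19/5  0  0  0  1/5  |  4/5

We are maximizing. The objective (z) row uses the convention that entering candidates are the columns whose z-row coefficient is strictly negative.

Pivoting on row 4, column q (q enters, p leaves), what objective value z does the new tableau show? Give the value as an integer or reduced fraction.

Minimum ratio for q: (4/5)/(1/5) = 4.
z changes by −(z-row coeff of q)·ratio = −(-19/5)·4 = 76/5.
New z = 4/5 + (76/5) = 16.

16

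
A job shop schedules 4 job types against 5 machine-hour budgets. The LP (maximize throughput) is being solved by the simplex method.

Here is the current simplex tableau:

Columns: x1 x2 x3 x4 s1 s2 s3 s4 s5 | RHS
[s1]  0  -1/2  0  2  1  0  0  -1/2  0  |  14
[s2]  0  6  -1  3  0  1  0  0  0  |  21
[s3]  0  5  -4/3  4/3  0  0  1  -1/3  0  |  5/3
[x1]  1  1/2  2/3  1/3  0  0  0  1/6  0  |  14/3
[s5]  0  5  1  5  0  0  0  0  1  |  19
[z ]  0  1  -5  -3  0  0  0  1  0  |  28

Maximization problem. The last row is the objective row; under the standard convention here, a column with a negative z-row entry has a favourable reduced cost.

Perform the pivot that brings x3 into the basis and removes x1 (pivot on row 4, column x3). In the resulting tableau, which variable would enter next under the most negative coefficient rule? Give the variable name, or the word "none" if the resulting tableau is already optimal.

x4

Pivot element 2/3. New z-row = old z-row − (-5)·(row 4/(2/3)).
Updated z-row coefficients: x1: 15/2, x2: 19/4, x3: 0, x4: -1/2, s1: 0, s2: 0, s3: 0, s4: 9/4, s5: 0.
The most negative is -1/2 in column x4, so x4 would enter next.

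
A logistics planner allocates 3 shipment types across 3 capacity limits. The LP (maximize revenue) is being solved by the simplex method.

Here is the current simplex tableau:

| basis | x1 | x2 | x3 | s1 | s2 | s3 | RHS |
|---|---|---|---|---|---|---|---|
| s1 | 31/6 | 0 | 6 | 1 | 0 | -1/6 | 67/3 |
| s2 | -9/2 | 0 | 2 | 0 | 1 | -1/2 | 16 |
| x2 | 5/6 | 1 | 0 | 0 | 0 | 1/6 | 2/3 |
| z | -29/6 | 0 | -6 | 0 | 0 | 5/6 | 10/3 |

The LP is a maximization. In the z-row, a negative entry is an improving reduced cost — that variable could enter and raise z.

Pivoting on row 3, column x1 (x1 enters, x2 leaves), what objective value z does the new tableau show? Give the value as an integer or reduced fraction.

Minimum ratio for x1: (2/3)/(5/6) = 4/5.
z changes by −(z-row coeff of x1)·ratio = −(-29/6)·(4/5) = 58/15.
New z = 10/3 + (58/15) = 36/5.

36/5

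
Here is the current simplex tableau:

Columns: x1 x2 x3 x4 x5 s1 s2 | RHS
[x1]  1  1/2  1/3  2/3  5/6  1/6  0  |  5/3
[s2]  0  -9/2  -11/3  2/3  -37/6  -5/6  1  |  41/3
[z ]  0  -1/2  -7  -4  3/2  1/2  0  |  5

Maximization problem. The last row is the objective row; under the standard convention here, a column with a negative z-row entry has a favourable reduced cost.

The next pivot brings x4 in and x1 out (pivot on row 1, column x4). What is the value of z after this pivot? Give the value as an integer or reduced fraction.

15

Minimum ratio for x4: (5/3)/(2/3) = 5/2.
z changes by −(z-row coeff of x4)·ratio = −(-4)·(5/2) = 10.
New z = 5 + 10 = 15.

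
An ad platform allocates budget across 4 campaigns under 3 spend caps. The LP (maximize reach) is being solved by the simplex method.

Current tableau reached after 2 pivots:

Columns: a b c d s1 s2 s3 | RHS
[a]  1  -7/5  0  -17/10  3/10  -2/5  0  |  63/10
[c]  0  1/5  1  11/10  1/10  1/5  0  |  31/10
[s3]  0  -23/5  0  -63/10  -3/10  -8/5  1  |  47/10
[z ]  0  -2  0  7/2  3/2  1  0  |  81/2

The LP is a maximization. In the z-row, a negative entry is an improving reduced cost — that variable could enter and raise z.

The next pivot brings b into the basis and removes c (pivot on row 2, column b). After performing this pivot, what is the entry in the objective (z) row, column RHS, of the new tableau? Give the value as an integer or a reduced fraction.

Pivot element is row 2, column b: 1/5.
Normalize row 2: new (row 2, RHS) = (31/10)/(1/5) = 31/2.
z-row ← z-row − (-2)·(new row 2): 81/2 − (-2)·(31/2) = 143/2.

143/2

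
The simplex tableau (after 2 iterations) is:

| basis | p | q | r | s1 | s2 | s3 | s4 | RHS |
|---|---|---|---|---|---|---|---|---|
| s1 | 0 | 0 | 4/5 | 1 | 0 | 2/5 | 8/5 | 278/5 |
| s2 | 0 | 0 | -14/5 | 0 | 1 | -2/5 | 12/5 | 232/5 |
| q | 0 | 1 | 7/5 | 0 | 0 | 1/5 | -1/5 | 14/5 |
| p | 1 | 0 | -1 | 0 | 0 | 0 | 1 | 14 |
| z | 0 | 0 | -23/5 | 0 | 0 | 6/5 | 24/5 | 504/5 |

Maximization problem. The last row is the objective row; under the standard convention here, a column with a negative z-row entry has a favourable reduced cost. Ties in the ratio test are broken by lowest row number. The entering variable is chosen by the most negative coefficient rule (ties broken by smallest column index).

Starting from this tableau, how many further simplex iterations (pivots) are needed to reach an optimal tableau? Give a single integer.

1

pivot: r in, q out → z = 110
No improving column remains; optimal.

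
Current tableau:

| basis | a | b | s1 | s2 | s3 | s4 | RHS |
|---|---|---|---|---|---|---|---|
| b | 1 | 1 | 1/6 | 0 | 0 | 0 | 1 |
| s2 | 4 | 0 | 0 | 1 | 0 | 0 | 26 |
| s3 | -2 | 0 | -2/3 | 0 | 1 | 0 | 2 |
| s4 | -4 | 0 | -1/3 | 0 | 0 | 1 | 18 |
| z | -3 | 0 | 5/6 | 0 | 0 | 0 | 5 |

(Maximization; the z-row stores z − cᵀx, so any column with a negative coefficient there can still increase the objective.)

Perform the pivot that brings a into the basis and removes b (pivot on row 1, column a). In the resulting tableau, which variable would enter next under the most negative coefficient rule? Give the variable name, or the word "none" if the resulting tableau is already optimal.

none

Pivot element 1. New z-row = old z-row − (-3)·(row 1/1).
Updated z-row coefficients: a: 0, b: 3, s1: 4/3, s2: 0, s3: 0, s4: 0.
No coefficient is strictly negative; the tableau after this pivot is optimal.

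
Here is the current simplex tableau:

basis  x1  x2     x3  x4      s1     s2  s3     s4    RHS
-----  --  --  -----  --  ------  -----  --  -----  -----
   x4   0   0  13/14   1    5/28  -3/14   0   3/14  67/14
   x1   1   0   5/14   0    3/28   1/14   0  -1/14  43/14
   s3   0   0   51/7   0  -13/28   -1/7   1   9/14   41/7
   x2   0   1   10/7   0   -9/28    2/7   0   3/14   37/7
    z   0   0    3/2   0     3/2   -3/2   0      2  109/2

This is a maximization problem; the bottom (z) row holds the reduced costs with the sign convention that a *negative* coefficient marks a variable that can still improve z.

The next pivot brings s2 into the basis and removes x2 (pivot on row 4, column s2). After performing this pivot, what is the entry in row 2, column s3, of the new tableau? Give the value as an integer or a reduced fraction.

Pivot element is row 4, column s2: 2/7.
Normalize row 4: new (row 4, s3) = 0/(2/7) = 0.
row 2 ← row 2 − (1/14)·(new row 4): 0 − (1/14)·0 = 0.

0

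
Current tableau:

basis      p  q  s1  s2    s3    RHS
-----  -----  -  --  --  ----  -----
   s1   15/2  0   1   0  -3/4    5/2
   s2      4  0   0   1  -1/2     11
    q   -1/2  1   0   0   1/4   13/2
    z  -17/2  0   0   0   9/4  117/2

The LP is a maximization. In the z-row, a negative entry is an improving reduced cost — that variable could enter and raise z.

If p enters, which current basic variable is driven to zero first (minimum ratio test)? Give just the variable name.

Ratios: row 1 (s1): (5/2)/(15/2) = 1/3; row 2 (s2): 11/4 = 11/4; row 3 (q): entry -1/2 ≤ 0, skip.
Minimum ratio 1/3 is in the s1 row, so s1 leaves.

s1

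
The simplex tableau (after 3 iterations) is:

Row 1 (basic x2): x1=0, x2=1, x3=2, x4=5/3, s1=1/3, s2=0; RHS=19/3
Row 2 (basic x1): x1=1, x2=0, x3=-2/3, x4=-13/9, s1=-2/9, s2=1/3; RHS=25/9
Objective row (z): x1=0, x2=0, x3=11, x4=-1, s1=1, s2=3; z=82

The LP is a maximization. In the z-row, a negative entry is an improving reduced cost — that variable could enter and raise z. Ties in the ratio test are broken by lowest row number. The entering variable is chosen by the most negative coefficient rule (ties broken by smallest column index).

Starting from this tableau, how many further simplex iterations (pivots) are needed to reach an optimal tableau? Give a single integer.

pivot: x4 in, x2 out → z = 429/5
No improving column remains; optimal.

1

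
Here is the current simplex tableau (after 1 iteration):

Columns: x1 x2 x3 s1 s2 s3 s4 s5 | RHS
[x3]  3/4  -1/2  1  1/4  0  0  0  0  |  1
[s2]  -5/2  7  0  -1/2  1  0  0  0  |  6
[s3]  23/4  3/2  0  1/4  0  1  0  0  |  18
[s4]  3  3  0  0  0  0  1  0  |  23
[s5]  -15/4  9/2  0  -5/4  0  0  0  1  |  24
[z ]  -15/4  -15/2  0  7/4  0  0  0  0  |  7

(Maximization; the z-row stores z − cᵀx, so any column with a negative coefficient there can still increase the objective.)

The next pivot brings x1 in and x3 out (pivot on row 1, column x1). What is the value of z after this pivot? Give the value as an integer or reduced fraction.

12

Minimum ratio for x1: 1/(3/4) = 4/3.
z changes by −(z-row coeff of x1)·ratio = −(-15/4)·(4/3) = 5.
New z = 7 + 5 = 12.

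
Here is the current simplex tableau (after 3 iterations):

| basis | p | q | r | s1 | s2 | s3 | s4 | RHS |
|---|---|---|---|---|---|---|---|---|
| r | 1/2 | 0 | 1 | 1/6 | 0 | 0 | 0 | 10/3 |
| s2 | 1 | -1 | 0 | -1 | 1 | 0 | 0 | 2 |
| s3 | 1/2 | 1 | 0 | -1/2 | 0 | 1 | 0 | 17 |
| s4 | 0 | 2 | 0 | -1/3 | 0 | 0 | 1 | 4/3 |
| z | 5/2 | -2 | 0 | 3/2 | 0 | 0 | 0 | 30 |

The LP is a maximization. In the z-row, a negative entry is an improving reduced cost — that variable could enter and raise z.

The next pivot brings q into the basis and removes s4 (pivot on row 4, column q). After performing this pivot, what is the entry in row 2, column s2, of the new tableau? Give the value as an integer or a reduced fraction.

1

Pivot element is row 4, column q: 2.
Normalize row 4: new (row 4, s2) = 0/2 = 0.
row 2 ← row 2 − (-1)·(new row 4): 1 − (-1)·0 = 1.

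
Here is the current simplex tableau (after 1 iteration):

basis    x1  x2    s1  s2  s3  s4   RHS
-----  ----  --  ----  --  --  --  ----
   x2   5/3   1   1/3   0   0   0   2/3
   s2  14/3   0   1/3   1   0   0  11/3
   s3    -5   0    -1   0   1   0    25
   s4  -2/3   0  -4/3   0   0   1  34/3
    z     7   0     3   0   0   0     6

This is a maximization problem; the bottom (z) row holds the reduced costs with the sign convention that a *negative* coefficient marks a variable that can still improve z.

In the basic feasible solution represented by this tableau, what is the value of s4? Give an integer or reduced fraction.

s4 is basic (row 4); its value is the RHS of that row: 34/3.

34/3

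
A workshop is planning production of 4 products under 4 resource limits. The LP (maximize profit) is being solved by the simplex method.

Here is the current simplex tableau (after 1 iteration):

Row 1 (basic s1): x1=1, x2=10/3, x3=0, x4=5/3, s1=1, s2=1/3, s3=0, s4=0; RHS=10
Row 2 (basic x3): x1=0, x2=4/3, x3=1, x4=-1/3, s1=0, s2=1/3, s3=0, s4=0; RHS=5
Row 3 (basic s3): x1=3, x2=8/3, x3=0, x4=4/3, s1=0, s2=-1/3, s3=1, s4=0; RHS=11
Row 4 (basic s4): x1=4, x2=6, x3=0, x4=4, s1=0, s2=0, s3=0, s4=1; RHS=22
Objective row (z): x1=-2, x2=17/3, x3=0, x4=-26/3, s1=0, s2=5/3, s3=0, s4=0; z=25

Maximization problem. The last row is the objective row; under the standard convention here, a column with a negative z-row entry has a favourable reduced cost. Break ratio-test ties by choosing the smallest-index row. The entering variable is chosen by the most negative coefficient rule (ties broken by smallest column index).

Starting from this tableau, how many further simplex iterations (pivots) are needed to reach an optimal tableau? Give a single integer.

pivot: x4 in, s4 out → z = 218/3
No improving column remains; optimal.

1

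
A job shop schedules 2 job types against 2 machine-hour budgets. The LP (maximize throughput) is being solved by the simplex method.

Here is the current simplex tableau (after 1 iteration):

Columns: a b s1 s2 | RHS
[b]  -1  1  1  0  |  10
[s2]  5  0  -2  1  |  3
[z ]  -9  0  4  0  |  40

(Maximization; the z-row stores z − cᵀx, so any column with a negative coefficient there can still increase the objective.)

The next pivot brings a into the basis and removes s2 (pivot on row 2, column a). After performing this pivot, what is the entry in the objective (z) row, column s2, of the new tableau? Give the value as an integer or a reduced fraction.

Pivot element is row 2, column a: 5.
Normalize row 2: new (row 2, s2) = 1/5 = 1/5.
z-row ← z-row − (-9)·(new row 2): 0 − (-9)·(1/5) = 9/5.

9/5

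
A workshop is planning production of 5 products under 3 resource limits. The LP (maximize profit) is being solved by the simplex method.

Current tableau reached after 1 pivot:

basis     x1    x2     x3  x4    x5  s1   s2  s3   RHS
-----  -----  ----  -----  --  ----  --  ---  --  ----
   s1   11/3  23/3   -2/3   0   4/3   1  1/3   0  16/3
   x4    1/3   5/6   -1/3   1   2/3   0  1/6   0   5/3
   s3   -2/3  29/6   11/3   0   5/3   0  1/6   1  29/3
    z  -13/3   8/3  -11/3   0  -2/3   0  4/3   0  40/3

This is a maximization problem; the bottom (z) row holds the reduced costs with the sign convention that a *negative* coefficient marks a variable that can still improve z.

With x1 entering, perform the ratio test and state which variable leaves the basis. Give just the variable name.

Ratios: row 1 (s1): (16/3)/(11/3) = 16/11; row 2 (x4): (5/3)/(1/3) = 5; row 3 (s3): entry -2/3 ≤ 0, skip.
Minimum ratio 16/11 is in the s1 row, so s1 leaves.

s1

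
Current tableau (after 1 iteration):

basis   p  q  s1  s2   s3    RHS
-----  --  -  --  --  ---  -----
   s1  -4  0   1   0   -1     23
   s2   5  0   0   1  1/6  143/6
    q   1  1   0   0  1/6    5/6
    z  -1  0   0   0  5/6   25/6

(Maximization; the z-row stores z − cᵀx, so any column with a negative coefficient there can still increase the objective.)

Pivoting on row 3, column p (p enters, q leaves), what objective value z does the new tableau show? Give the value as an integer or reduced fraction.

5

Minimum ratio for p: (5/6)/1 = 5/6.
z changes by −(z-row coeff of p)·ratio = −(-1)·(5/6) = 5/6.
New z = 25/6 + (5/6) = 5.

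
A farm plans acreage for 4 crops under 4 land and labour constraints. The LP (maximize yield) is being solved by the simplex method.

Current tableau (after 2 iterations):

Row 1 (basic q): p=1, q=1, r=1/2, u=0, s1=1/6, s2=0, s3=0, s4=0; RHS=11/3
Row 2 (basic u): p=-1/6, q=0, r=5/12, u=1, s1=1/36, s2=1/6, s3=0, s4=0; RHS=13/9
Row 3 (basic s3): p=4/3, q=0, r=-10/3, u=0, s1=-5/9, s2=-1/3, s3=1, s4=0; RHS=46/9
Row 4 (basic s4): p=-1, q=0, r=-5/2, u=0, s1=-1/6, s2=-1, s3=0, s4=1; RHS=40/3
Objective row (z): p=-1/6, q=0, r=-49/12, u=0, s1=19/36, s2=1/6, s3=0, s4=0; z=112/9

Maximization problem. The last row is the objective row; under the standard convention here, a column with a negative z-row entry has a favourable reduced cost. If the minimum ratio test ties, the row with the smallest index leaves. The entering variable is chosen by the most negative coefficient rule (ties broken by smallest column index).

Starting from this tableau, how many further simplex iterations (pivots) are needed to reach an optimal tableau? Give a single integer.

2

pivot: r in, u out → z = 133/5
pivot: p in, q out → z = 59/2
No improving column remains; optimal.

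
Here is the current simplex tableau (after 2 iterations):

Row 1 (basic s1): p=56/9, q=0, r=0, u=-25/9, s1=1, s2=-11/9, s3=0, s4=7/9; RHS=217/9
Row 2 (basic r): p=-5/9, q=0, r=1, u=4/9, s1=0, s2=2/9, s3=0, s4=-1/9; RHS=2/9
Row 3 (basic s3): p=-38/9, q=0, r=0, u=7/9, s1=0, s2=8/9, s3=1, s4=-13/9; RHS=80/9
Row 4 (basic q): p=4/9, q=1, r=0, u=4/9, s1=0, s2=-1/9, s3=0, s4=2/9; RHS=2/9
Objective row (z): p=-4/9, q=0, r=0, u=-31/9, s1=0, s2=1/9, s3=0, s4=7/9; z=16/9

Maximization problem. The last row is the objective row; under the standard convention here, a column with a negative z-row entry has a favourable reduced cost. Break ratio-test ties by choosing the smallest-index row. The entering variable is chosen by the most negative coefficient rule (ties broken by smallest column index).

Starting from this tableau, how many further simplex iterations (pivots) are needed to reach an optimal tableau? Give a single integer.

pivot: u in, r out → z = 7/2
pivot: p in, q out → z = 7/2
No improving column remains; optimal.

2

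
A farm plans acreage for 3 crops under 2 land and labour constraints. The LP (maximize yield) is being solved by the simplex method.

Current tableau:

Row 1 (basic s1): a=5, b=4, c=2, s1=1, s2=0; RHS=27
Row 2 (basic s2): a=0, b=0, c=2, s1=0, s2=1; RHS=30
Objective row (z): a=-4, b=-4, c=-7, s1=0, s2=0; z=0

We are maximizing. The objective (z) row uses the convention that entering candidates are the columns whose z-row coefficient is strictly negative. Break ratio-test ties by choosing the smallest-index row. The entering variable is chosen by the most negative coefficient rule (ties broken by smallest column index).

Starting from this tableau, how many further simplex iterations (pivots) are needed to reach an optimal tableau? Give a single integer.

1

pivot: c in, s1 out → z = 189/2
No improving column remains; optimal.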